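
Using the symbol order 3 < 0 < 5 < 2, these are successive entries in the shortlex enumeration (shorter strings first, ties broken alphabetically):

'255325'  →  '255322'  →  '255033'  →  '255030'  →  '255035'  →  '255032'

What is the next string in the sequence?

Find the rightmost character of 255032 below 2, bump it to the next letter, and reset everything to its right to 3.

255003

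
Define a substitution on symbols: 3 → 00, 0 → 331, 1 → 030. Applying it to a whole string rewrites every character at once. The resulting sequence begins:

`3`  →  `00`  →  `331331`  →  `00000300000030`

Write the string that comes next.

Rewriting the 14 symbols of 00000300000030 one by one yields 331 331 331 331 331 00 331 331 331 331 331 331 00 331; concatenated:

3313313313313310033133133133133133100331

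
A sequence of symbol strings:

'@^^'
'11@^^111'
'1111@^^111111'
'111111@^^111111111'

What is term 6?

1111111111@^^111111111111111

s(k+1) = 11·s(k)·111, so each term gains 11 as a prefix and 111 as a suffix.
From 111111@^^111111111, 2 further steps: 111111@^^111111111 → 11111111@^^111111111111 → (answer).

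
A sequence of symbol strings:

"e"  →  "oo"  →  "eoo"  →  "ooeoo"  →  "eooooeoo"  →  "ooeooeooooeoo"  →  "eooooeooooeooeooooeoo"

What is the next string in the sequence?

This is a Fibonacci-style word recurrence s(k) = s(k−2)·s(k−1): e.g. e·oo = eoo.
The next term joins ooeooeooooeoo and eooooeooooeooeooooeoo.

ooeooeooooeooeooooeooooeooeooooeoo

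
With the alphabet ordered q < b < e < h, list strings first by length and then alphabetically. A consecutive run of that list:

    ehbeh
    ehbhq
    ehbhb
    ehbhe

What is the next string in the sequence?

The successor of ehbhe increments the rightmost position that isn't already h and resets every position after it to q.

ehbhh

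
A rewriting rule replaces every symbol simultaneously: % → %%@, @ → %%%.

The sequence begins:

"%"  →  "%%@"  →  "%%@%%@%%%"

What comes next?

Rewriting each symbol of %%@%%@%%%: %→%%@, %→%%@, @→%%%, %→%%@, %→%%@, @→%%%, %→%%@, %→%%@, %→%%@, which concatenates to %%@ %%@ %%% %%@ %%@ %%% %%@ %%@ %%@.

%%@%%@%%%%%@%%@%%%%%@%%@%%@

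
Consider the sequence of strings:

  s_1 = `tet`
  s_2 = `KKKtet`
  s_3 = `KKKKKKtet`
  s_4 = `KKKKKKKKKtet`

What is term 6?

The strings grow by a fixed prefix KKK each time.
From KKKKKKKKKtet, 2 further steps: KKKKKKKKKtet → KKKKKKKKKKKKtet → (answer).

KKKKKKKKKKKKKKKtet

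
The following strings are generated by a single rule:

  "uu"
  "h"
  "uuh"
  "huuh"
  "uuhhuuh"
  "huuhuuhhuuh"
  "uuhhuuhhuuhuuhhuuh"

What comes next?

From term 3 onward, concatenate the second-to-last term with the last: uu·h = uuh, h·uuh = huuh, …
Continuing: huuhuuhhuuh · uuhhuuhhuuhuuhhuuh gives term 8.

huuhuuhhuuhuuhhuuhhuuhuuhhuuh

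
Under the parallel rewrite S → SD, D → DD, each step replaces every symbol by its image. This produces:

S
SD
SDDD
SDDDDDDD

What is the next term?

SDDDDDDDDDDDDDDD

Rewriting each symbol of SDDDDDDD: S→SD, D→DD, D→DD, D→DD, D→DD, D→DD, D→DD, D→DD, which concatenates to SD DD DD DD DD DD DD DD.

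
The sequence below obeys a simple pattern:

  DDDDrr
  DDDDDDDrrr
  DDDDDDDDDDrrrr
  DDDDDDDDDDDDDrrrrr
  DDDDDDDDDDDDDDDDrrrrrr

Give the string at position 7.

DDDDDDDDDDDDDDDDDDDDDDrrrrrrrr

The n-th term is 3n+1 D's then n+1 r's (n = 1, 2, …).
Setting n = 7 gives 22, 8 characters in each block.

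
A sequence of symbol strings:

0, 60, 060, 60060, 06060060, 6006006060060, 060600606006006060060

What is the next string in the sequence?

Each term (from the third on) is the two preceding terms concatenated in order: term 3 = 0·60 = 060.
The next term joins 6006006060060 and 060600606006006060060.

6006006060060060600606006006060060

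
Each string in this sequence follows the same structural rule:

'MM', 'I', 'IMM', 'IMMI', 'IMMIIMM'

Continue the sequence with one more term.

From term 3 onward, concatenate the last term with the second-to-last: I·MM = IMM, IMM·I = IMMI, …
The next term joins IMMIIMM and IMMI.

IMMIIMMIMMI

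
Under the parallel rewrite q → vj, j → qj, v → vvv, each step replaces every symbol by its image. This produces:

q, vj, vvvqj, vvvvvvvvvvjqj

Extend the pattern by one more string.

Applying the rule to each of the 13 symbols of vvvvvvvvvvjqj gives the pieces vvv vvv vvv vvv vvv vvv vvv vvv vvv vvv qj vj qj, which concatenate to the answer.

vvvvvvvvvvvvvvvvvvvvvvvvvvvvvvqjvjqj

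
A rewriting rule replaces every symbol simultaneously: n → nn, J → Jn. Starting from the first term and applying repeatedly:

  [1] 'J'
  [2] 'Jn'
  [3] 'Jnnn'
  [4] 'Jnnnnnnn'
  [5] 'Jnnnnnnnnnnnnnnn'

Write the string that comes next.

Jnnnnnnnnnnnnnnnnnnnnnnnnnnnnnnn

φ(Jnnnnnnnnnnnnnnn) expands symbol-by-symbol to Jn nn nn nn nn nn nn nn nn nn nn nn nn nn nn nn; joining the 16 pieces gives the next term.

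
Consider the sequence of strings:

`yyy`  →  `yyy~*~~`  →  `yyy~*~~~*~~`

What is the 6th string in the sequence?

yyy~*~~~*~~~*~~~*~~~*~~

Every step adds ~*~~ to the end: s(k+1) = s(k)·~*~~.
From yyy~*~~~*~~, 3 further steps: yyy~*~~~*~~ → yyy~*~~~*~~~*~~ → yyy~*~~~*~~~*~~~*~~ → (answer).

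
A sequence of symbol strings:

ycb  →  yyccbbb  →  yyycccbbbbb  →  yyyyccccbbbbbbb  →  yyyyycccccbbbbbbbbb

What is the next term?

Reading off run lengths: y runs 1, 2, 3, 4, 5; c runs 1, 2, 3, 4, 5; b runs 1, 3, 5, 7, 9 — each is linear in n (n = 1, 2, …).
At n = 6 the blocks have lengths 6, 6, 11.

yyyyyyccccccbbbbbbbbbbb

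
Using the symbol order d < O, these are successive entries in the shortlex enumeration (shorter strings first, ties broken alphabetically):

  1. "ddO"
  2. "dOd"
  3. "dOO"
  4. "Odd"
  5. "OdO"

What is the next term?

Treat OdO as a base-2 numeral over the given alphabet and add one, carrying through any trailing O's.

OOd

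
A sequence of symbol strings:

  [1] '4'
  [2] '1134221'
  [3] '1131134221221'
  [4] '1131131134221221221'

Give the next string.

1131131131134221221221221

s(k+1) = 113·s(k)·221, so each term gains 113 as a prefix and 221 as a suffix.
So the next term is 113·1131131134221221221·221.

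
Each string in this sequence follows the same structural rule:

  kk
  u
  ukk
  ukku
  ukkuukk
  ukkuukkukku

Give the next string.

ukkuukkukkuukkuukk

This is a Fibonacci-style word recurrence s(k) = s(k−1)·s(k−2): e.g. u·kk = ukk.
The next term joins ukkuukkukku and ukkuukk.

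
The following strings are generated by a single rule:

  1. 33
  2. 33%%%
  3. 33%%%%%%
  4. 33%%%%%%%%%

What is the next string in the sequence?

Every step adds %%% to the end: s(k+1) = s(k)·%%%.
Applying this once more to 33%%%%%%%%%:

33%%%%%%%%%%%%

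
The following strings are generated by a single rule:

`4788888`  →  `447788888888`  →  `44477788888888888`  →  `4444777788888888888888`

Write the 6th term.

Each string has the form 4^{n-1} 7^{n-1} 8^{3n-1}, where the shown terms are n = 2, 3, 4, 5.
For term 6, n = 7, so the run lengths are 6, 6, 20.

44444477777788888888888888888888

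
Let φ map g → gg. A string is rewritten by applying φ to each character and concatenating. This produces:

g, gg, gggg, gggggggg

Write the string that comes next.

Apply φ to gggggggg symbol by symbol: g→gg, g→gg, g→gg, g→gg, g→gg, g→gg, g→gg, g→gg; joined: gg gg gg gg gg gg gg gg.

gggggggggggggggg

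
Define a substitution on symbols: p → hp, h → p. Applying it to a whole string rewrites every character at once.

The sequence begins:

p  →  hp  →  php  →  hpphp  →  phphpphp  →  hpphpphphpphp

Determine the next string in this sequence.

Replace each of the 13 characters of hpphpphphpphp in place — p hp hp p hp hp p hp p hp hp p hp — and concatenate.

phphpphphpphpphphpphp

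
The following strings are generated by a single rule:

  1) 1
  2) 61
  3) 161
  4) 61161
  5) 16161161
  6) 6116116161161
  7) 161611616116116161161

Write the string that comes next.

6116116161161161611616116116161161

Each term (from the third on) is the two preceding terms concatenated in order: term 3 = 1·61 = 161.
Continuing: 6116116161161 · 161611616116116161161 gives term 8.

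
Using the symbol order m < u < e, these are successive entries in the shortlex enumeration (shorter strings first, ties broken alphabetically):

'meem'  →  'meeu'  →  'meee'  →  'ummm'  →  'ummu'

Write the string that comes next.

umme

Find the rightmost character of ummu below e, bump it to the next letter, and reset everything to its right to m.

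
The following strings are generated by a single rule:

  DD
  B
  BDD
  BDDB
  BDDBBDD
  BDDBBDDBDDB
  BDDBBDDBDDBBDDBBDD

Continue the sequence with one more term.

BDDBBDDBDDBBDDBBDDBDDBBDDBDDB

Each term (from the third on) is the previous term followed by the one before it: term 3 = B·DD = BDD.
So term 8 is BDDBBDDBDDBBDDBBDD·BDDBBDDBDDB.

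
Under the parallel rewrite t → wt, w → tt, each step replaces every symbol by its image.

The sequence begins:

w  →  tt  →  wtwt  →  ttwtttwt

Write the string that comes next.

wtwtttwtwtwtttwt

Expanding ttwtttwt: t→wt, t→wt, w→tt, t→wt, t→wt, t→wt, w→tt, t→wt. Concatenated: wt wt tt wt wt wt tt wt.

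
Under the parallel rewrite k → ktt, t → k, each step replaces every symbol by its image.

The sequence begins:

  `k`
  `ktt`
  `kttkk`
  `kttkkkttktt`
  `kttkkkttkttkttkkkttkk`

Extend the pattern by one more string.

φ(kttkkkttkttkttkkkttkk) expands symbol-by-symbol to ktt k k ktt ktt ktt k k ktt k k ktt k k ktt ktt ktt k k ktt ktt; joining the 21 pieces gives the next term.

kttkkkttkttkttkkkttkkkttkkkttkttkttkkkttktt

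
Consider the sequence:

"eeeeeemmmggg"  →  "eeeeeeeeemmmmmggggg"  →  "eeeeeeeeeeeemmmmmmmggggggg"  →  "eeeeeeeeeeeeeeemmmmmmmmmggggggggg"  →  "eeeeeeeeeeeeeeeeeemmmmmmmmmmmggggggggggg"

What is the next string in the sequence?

eeeeeeeeeeeeeeeeeeeeemmmmmmmmmmmmmggggggggggggg

The n-th term is 3n e's then 2n-1 m's then 2n-1 g's, where the shown terms are n = 2, 3, 4, 5, 6.
At n = 7 the blocks have lengths 21, 13, 13.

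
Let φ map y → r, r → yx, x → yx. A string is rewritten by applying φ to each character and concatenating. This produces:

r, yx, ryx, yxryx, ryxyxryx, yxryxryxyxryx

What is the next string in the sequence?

Replace each of the 13 characters of yxryxryxyxryx in place — r yx yx r yx yx r yx r yx yx r yx — and concatenate.

ryxyxryxyxryxryxyxryx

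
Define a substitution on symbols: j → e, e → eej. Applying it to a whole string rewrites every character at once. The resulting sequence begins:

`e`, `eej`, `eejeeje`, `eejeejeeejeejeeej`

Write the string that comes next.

Rewriting the 17 symbols of eejeejeeejeejeeej one by one yields eej eej e eej eej e eej eej eej e eej eej e eej eej eej e; concatenated:

eejeejeeejeejeeejeejeejeeejeejeeejeejeeje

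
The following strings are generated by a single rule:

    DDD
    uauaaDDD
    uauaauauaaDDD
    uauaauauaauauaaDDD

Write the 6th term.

uauaauauaauauaauauaauauaaDDD

The strings grow by a fixed prefix uauaa each time.
From uauaauauaauauaaDDD, 2 further steps: uauaauauaauauaaDDD → uauaauauaauauaauauaaDDD → (answer).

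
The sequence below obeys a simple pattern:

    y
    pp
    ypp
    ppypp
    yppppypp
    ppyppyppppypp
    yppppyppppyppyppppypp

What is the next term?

From term 3 onward, concatenate the second-to-last term with the last: y·pp = ypp, pp·ypp = ppypp, …
So term 8 is ppyppyppppypp·yppppyppppyppyppppypp.

ppyppyppppyppyppppyppppyppyppppypp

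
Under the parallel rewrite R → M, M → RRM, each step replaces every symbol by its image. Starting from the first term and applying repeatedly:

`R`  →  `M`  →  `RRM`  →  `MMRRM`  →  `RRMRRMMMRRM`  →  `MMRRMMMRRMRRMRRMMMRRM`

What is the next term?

Rewriting the 21 symbols of MMRRMMMRRMRRMRRMMMRRM one by one yields RRM RRM M M RRM RRM RRM M M RRM M M RRM M M RRM RRM RRM M M RRM; concatenated:

RRMRRMMMRRMRRMRRMMMRRMMMRRMMMRRMRRMRRMMMRRM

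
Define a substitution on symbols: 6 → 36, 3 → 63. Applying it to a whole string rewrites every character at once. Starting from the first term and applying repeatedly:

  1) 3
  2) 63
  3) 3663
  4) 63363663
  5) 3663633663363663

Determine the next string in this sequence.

63363663366363363663633663363663

Applying the rule to each of the 16 symbols of 3663633663363663 gives the pieces 63 36 36 63 36 63 63 36 36 63 63 36 63 36 36 63, which concatenate to the answer.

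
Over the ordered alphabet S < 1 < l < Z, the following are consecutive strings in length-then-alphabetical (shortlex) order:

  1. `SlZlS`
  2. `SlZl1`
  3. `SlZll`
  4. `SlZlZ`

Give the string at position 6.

SlZZ1

Advancing 2 positions from SlZlZ through SlZlZ → SlZZS reaches term 6.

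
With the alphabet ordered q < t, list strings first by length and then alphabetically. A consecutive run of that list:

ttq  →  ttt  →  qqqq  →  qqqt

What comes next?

qqtq

The successor of qqqt increments the rightmost position that isn't already t and resets every position after it to q.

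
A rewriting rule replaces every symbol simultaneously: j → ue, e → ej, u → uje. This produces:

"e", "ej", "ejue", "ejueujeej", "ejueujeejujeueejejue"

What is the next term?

ejueujeejujeueejejueujeueejujeejejueejueujeej

Applying the rule to each of the 20 symbols of ejueujeejujeueejejue gives the pieces ej ue uje ej uje ue ej ej ue uje ue ej uje ej ej ue ej ue uje ej, which concatenate to the answer.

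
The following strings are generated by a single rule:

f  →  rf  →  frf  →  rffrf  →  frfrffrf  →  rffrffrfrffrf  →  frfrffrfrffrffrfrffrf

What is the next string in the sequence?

rffrffrfrffrffrfrffrfrffrffrfrffrf

This is a Fibonacci-style word recurrence s(k) = s(k−2)·s(k−1): e.g. f·rf = frf.
So term 8 is rffrffrfrffrf·frfrffrfrffrffrfrffrf.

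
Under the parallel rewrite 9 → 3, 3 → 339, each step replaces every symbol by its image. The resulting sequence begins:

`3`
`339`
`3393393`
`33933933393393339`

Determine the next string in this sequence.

Applying the rule to each of the 17 symbols of 33933933393393339 gives the pieces 339 339 3 339 339 3 339 339 339 3 339 339 3 339 339 339 3, which concatenate to the answer.

33933933393393339339339333933933393393393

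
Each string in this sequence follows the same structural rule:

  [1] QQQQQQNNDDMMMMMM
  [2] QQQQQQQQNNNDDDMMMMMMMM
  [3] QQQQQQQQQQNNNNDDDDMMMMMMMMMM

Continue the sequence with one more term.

QQQQQQQQQQQQNNNNNDDDDDMMMMMMMMMMMM

The n-th term is 2n+2 Q's then n N's then n D's then 2n+2 M's, where the shown terms are n = 2, 3, 4.
At n = 5 the blocks have lengths 12, 5, 5, 12.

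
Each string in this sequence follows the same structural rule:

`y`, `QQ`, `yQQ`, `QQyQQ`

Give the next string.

Each term (from the third on) is the two preceding terms concatenated in order: term 3 = y·QQ = yQQ.
Continuing: yQQ · QQyQQ gives term 5.

yQQQQyQQ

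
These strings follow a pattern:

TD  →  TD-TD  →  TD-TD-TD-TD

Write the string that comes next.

Every step duplicates the string with '-' between the halves.
So the next term is two copies of TD-TD-TD-TD with '-' between the halves.

TD-TD-TD-TD-TD-TD-TD-TD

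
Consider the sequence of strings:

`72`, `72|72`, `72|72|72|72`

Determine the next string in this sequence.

72|72|72|72|72|72|72|72

s(k+1) = s(k)·|·s(k) — each term doubles the last with '|' between the halves.
So the next term is two copies of 72|72|72|72 with '|' between the halves.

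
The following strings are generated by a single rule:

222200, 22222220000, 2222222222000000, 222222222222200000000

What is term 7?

Each string has the form 2^{3n+1} 0^{2n} (n = 1, 2, …).
Setting n = 7 gives 22, 14 characters in each block.

222222222222222222222200000000000000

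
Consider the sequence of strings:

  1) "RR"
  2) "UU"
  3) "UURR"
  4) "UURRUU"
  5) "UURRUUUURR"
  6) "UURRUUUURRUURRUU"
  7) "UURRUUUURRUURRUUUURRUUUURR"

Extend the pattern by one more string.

UURRUUUURRUURRUUUURRUUUURRUURRUUUURRUURRUU

From term 3 onward, concatenate the last term with the second-to-last: UU·RR = UURR, UURR·UU = UURRUU, …
Continuing: UURRUUUURRUURRUUUURRUUUURR · UURRUUUURRUURRUU gives term 8.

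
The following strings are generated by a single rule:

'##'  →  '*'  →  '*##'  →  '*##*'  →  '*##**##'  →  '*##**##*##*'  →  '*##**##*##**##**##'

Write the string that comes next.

*##**##*##**##**##*##**##*##*

This is a Fibonacci-style word recurrence s(k) = s(k−1)·s(k−2): e.g. *·## = *##.
The next term joins *##**##*##**##**## and *##**##*##*.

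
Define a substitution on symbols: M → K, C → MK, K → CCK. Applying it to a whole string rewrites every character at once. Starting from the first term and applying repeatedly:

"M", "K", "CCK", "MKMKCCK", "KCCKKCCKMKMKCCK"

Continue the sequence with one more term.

Rewriting the 15 symbols of KCCKKCCKMKMKCCK one by one yields CCK MK MK CCK CCK MK MK CCK K CCK K CCK MK MK CCK; concatenated:

CCKMKMKCCKCCKMKMKCCKKCCKKCCKMKMKCCK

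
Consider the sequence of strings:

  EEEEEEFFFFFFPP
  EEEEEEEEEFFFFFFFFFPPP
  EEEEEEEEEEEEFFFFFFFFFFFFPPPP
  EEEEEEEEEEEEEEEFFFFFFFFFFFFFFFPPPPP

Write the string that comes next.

EEEEEEEEEEEEEEEEEEFFFFFFFFFFFFFFFFFFPPPPPP

Reading off run lengths: E runs 6, 9, 12, 15; F runs 6, 9, 12, 15; P runs 2, 3, 4, 5 — each is linear in n, where the shown terms are n = 2, 3, 4, 5.
For the next term, n = 6, so the run lengths are 18, 18, 6.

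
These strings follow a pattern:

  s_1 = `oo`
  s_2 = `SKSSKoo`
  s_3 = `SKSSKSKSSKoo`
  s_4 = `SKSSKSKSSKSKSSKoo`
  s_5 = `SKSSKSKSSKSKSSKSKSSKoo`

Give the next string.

The strings grow by a fixed prefix SKSSK each time.
Applying this once more to SKSSKSKSSKSKSSKSKSSKoo:

SKSSKSKSSKSKSSKSKSSKSKSSKoo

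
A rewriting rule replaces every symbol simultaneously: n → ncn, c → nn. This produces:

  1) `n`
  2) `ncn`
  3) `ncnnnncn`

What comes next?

ncnnnncnncnncnncnnnncn

Expanding ncnnnncn: n→ncn, c→nn, n→ncn, n→ncn, n→ncn, n→ncn, c→nn, n→ncn. Concatenated: ncn nn ncn ncn ncn ncn nn ncn.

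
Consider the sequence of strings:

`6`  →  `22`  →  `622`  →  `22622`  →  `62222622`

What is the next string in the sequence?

Each term (from the third on) is the two preceding terms concatenated in order: term 3 = 6·22 = 622.
Continuing: 22622 · 62222622 gives term 6.

2262262222622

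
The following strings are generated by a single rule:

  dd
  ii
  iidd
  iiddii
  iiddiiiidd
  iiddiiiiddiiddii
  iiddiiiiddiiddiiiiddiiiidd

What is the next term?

iiddiiiiddiiddiiiiddiiiiddiiddiiiiddiiddii

Each term (from the third on) is the previous term followed by the one before it: term 3 = ii·dd = iidd.
The next term joins iiddiiiiddiiddiiiiddiiiidd and iiddiiiiddiiddii.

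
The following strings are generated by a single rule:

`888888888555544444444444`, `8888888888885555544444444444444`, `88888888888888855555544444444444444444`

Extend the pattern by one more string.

Each string has the form 8^{3n} 5^{n+1} 4^{3n+2}, where the shown terms are n = 3, 4, 5.
For the next term, n = 6, so the run lengths are 18, 7, 20.

888888888888888888555555544444444444444444444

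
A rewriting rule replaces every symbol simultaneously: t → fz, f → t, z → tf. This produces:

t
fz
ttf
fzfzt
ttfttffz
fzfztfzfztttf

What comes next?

Rewriting the 13 symbols of fzfztfzfztttf one by one yields t tf t tf fz t tf t tf fz fz fz t; concatenated:

ttfttffzttfttffzfzfzt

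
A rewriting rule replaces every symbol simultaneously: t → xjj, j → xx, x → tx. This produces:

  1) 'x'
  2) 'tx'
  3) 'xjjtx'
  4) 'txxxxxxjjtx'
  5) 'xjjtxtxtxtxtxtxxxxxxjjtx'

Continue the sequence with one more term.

txxxxxxjjtxxjjtxxjjtxxjjtxxjjtxxjjtxtxtxtxtxtxxxxxxjjtx

Applying the rule to each of the 24 symbols of xjjtxtxtxtxtxtxxxxxxjjtx gives the pieces tx xx xx xjj tx xjj tx xjj tx xjj tx xjj tx xjj tx tx tx tx tx tx xx xx xjj tx, which concatenate to the answer.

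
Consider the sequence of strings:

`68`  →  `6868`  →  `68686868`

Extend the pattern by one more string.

6868686868686868

Every step duplicates the string.
One more doubling of 68686868 gives the answer.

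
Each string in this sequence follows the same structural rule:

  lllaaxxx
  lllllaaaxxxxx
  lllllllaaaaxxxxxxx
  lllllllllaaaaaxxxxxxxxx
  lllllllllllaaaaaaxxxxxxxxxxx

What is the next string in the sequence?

Reading off run lengths: l runs 3, 5, 7, 9, 11; a runs 2, 3, 4, 5, 6; x runs 3, 5, 7, 9, 11 — each is linear in n, where the shown terms are n = 2, 3, 4, 5, 6.
For the next term, n = 7, so the run lengths are 13, 7, 13.

lllllllllllllaaaaaaaxxxxxxxxxxxxx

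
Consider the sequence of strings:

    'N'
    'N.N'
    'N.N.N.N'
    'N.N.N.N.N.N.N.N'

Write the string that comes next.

N.N.N.N.N.N.N.N.N.N.N.N.N.N.N.N

Every step duplicates the string with '.' between the halves.
So the next term is two copies of N.N.N.N.N.N.N.N with '.' between the halves.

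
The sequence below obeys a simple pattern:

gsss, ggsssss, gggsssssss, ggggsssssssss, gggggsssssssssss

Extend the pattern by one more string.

ggggggsssssssssssss

Reading off run lengths: g runs 1, 2, 3, 4, 5; s runs 3, 5, 7, 9, 11 — each is linear in n (n = 1, 2, …).
For the next term, n = 6, so the run lengths are 6, 13.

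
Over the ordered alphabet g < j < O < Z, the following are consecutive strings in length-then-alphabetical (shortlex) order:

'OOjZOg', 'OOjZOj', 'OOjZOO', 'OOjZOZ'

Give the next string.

OOjZZg

The successor of OOjZOZ increments the rightmost position that isn't already Z and resets every position after it to g.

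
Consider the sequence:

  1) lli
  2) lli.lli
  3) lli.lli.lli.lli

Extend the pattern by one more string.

s(k+1) = s(k)·.·s(k) — each term doubles the last with '.' between the halves.
Doubling lli.lli.lli.lli with '.' between the halves:

lli.lli.lli.lli.lli.lli.lli.lli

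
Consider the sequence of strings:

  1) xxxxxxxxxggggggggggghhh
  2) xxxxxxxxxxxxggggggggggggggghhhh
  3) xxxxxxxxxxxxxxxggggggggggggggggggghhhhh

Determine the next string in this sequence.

xxxxxxxxxxxxxxxxxxggggggggggggggggggggggghhhhhh

Reading off run lengths: x runs 9, 12, 15; g runs 11, 15, 19; h runs 3, 4, 5 — each is linear in n, where the shown terms are n = 3, 4, 5.
At n = 6 the blocks have lengths 18, 23, 6.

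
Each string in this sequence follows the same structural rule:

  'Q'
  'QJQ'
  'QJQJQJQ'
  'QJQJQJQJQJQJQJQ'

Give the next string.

QJQJQJQJQJQJQJQJQJQJQJQJQJQJQJQ

Each string is two copies of the previous one joined by 'J'.
So the next term is two copies of QJQJQJQJQJQJQJQ with 'J' between the halves.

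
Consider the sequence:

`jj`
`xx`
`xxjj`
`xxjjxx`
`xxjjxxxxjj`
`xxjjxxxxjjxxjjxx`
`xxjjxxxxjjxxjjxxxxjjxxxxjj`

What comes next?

From term 3 onward, concatenate the last term with the second-to-last: xx·jj = xxjj, xxjj·xx = xxjjxx, …
The next term joins xxjjxxxxjjxxjjxxxxjjxxxxjj and xxjjxxxxjjxxjjxx.

xxjjxxxxjjxxjjxxxxjjxxxxjjxxjjxxxxjjxxjjxx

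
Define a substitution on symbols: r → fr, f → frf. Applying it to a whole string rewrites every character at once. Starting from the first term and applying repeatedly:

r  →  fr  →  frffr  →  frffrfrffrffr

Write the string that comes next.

frffrfrffrffrfrffrfrffrffrfrffrffr

Applying the rule to each of the 13 symbols of frffrfrffrffr gives the pieces frf fr frf frf fr frf fr frf frf fr frf frf fr, which concatenate to the answer.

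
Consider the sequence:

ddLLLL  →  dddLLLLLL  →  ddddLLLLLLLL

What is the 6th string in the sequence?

dddddddLLLLLLLLLLLLLL

Reading off run lengths: d runs 2, 3, 4; L runs 4, 6, 8 — each is linear in n, where the shown terms are n = 2, 3, 4.
For term 6, n = 7, so the run lengths are 7, 14.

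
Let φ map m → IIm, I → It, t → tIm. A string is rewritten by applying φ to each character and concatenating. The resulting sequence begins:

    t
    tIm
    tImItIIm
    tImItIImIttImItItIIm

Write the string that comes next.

Rewriting the 20 symbols of tImItIImIttImItItIIm one by one yields tIm It IIm It tIm It It IIm It tIm tIm It IIm It tIm It tIm It It IIm; concatenated:

tImItIImIttImItItIImIttImtImItIImIttImIttImItItIIm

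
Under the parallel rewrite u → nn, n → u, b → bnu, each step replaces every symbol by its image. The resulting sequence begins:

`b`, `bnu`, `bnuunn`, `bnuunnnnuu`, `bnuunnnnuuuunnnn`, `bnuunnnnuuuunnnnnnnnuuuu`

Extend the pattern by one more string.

φ(bnuunnnnuuuunnnnnnnnuuuu) expands symbol-by-symbol to bnu u nn nn u u u u nn nn nn nn u u u u u u u u nn nn nn nn; joining the 24 pieces gives the next term.

bnuunnnnuuuunnnnnnnnuuuuuuuunnnnnnnn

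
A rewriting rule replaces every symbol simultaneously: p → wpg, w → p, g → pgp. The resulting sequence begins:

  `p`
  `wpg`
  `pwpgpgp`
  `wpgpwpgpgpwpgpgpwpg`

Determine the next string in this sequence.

pwpgpgpwpgpwpgpgpwpgpgpwpgpwpgpgpwpgpgpwpgpwpgpgp

Replace each of the 19 characters of wpgpwpgpgpwpgpgpwpg in place — p wpg pgp wpg p wpg pgp wpg pgp wpg p wpg pgp wpg pgp wpg p wpg pgp — and concatenate.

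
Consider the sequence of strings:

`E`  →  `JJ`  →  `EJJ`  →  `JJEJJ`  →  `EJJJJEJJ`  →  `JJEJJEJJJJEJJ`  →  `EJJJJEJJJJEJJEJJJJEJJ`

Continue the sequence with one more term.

JJEJJEJJJJEJJEJJJJEJJJJEJJEJJJJEJJ

This is a Fibonacci-style word recurrence s(k) = s(k−2)·s(k−1): e.g. E·JJ = EJJ.
The next term joins JJEJJEJJJJEJJ and EJJJJEJJJJEJJEJJJJEJJ.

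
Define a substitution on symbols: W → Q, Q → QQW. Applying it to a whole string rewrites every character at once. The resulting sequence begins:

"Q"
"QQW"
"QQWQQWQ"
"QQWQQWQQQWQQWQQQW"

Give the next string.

QQWQQWQQQWQQWQQQWQQWQQWQQQWQQWQQQWQQWQQWQ

Replace each of the 17 characters of QQWQQWQQQWQQWQQQW in place — QQW QQW Q QQW QQW Q QQW QQW QQW Q QQW QQW Q QQW QQW QQW Q — and concatenate.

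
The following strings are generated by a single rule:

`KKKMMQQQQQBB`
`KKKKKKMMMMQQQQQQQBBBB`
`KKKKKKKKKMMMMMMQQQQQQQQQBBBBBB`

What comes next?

Reading off run lengths: K runs 3, 6, 9; M runs 2, 4, 6; Q runs 5, 7, 9; B runs 2, 4, 6 — each is linear in n (n = 1, 2, …).
Setting n = 4 gives 12, 8, 11, 8 characters in each block.

KKKKKKKKKKKKMMMMMMMMQQQQQQQQQQQBBBBBBBB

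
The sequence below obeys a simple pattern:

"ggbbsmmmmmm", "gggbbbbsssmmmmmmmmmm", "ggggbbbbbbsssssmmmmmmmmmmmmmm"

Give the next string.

gggggbbbbbbbbsssssssmmmmmmmmmmmmmmmmmm

Reading off run lengths: g runs 2, 3, 4; b runs 2, 4, 6; s runs 1, 3, 5; m runs 6, 10, 14 — each is linear in n (n = 1, 2, …).
At n = 4 the blocks have lengths 5, 8, 7, 18.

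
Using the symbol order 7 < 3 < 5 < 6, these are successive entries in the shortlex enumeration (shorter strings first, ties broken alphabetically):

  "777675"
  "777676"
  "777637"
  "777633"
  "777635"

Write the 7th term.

Continuing the enumeration 2 steps past 777635: 777635 → 777636 → (answer).

777657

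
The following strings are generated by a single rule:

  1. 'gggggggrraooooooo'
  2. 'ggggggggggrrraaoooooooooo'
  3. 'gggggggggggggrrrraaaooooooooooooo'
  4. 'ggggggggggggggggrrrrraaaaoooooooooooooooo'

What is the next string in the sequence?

Term n consists of 3n+1 g's, followed by n r's, followed by n-1 a's, followed by 3n+1 o's, where the shown terms are n = 2, 3, 4, 5.
For the next term, n = 6, so the run lengths are 19, 6, 5, 19.

gggggggggggggggggggrrrrrraaaaaooooooooooooooooooo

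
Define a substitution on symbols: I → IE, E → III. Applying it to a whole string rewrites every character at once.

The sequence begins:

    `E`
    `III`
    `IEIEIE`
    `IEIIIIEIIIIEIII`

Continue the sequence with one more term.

IEIIIIEIEIEIEIIIIEIEIEIEIIIIEIEIE

Replace each of the 15 characters of IEIIIIEIIIIEIII in place — IE III IE IE IE IE III IE IE IE IE III IE IE IE — and concatenate.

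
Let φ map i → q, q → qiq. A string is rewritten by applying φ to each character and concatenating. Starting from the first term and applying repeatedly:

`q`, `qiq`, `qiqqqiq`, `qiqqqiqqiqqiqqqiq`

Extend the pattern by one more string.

Replace each of the 17 characters of qiqqqiqqiqqiqqqiq in place — qiq q qiq qiq qiq q qiq qiq q qiq qiq q qiq qiq qiq q qiq — and concatenate.

qiqqqiqqiqqiqqqiqqiqqqiqqiqqqiqqiqqiqqqiq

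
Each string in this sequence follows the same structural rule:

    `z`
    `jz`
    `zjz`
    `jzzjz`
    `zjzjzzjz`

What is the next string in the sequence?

This is a Fibonacci-style word recurrence s(k) = s(k−2)·s(k−1): e.g. z·jz = zjz.
Continuing: jzzjz · zjzjzzjz gives term 6.

jzzjzzjzjzzjz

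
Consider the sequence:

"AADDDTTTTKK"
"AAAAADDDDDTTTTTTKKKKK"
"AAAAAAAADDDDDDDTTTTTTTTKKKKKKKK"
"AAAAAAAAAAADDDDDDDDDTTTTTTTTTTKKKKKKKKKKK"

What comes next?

AAAAAAAAAAAAAADDDDDDDDDDDTTTTTTTTTTTTKKKKKKKKKKKKKK

The n-th term is 3n-1 A's then 2n+1 D's then 2n+2 T's then 3n-1 K's (n = 1, 2, …).
For the next term, n = 5, so the run lengths are 14, 11, 12, 14.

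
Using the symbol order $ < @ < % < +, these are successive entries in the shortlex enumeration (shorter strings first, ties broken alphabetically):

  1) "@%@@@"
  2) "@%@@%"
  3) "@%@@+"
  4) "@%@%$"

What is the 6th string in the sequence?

@%@%%

Advancing 2 positions from @%@%$ through @%@%$ → @%@%@ reaches term 6.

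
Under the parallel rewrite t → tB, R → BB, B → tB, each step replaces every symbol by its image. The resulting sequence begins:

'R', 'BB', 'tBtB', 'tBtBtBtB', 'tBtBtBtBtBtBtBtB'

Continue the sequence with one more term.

tBtBtBtBtBtBtBtBtBtBtBtBtBtBtBtB

Replace each of the 16 characters of tBtBtBtBtBtBtBtB in place — tB tB tB tB tB tB tB tB tB tB tB tB tB tB tB tB — and concatenate.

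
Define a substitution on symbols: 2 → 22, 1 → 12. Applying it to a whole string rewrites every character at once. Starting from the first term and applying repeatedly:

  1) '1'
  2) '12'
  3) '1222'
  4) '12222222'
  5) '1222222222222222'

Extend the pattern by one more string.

12222222222222222222222222222222

Replace each of the 16 characters of 1222222222222222 in place — 12 22 22 22 22 22 22 22 22 22 22 22 22 22 22 22 — and concatenate.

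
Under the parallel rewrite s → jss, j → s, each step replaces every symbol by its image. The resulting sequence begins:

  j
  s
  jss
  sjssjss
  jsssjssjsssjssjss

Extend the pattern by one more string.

sjssjssjsssjssjsssjssjssjsssjssjsssjssjss

Replace each of the 17 characters of jsssjssjsssjssjss in place — s jss jss jss s jss jss s jss jss jss s jss jss s jss jss — and concatenate.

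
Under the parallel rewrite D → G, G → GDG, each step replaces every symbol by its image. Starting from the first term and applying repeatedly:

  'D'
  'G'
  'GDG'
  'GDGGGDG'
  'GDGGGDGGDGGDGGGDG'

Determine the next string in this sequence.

GDGGGDGGDGGDGGGDGGDGGGDGGDGGGDGGDGGDGGGDG

Replace each of the 17 characters of GDGGGDGGDGGDGGGDG in place — GDG G GDG GDG GDG G GDG GDG G GDG GDG G GDG GDG GDG G GDG — and concatenate.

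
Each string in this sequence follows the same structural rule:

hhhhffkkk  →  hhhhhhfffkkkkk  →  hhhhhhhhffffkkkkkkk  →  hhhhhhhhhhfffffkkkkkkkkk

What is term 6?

hhhhhhhhhhhhhhfffffffkkkkkkkkkkkkk

Term n consists of 2n+2 h's, followed by n+1 f's, followed by 2n+1 k's (n = 1, 2, …).
At n = 6 the blocks have lengths 14, 7, 13.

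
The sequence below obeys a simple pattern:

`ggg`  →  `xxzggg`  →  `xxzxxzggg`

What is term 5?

Each term is the previous one with xxz prepended.
From xxzxxzggg, 2 further steps: xxzxxzggg → xxzxxzxxzggg → (answer).

xxzxxzxxzxxzggg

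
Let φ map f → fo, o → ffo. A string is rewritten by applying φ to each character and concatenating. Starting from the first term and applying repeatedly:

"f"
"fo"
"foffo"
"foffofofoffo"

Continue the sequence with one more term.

Rewriting each symbol of foffofofoffo: f→fo, o→ffo, f→fo, f→fo, o→ffo, f→fo, o→ffo, f→fo, o→ffo, f→fo, f→fo, o→ffo, which concatenates to fo ffo fo fo ffo fo ffo fo ffo fo fo ffo.

foffofofoffofoffofoffofofoffo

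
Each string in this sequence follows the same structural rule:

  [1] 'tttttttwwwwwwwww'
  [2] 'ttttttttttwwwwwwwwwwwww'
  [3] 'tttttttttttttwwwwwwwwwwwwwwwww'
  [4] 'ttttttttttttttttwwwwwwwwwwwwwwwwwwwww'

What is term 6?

ttttttttttttttttttttttwwwwwwwwwwwwwwwwwwwwwwwwwwwww

The n-th term is 3n+1 t's then 4n+1 w's, where the shown terms are n = 2, 3, 4, 5.
At n = 7 the blocks have lengths 22, 29.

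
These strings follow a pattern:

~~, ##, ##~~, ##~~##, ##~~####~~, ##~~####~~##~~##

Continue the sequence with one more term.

##~~####~~##~~####~~####~~

Each term (from the third on) is the previous term followed by the one before it: term 3 = ##·~~ = ##~~.
Continuing: ##~~####~~##~~## · ##~~####~~ gives term 7.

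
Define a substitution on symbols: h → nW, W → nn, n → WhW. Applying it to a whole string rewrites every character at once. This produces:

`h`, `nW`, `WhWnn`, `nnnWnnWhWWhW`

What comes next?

Expanding nnnWnnWhWWhW: n→WhW, n→WhW, n→WhW, W→nn, n→WhW, n→WhW, W→nn, h→nW, W→nn, W→nn, h→nW, W→nn. Concatenated: WhW WhW WhW nn WhW WhW nn nW nn nn nW nn.

WhWWhWWhWnnWhWWhWnnnWnnnnnWnn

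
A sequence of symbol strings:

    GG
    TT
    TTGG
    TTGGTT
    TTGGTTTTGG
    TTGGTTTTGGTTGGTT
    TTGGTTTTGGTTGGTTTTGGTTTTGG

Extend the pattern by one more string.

Each term (from the third on) is the previous term followed by the one before it: term 3 = TT·GG = TTGG.
Continuing: TTGGTTTTGGTTGGTTTTGGTTTTGG · TTGGTTTTGGTTGGTT gives term 8.

TTGGTTTTGGTTGGTTTTGGTTTTGGTTGGTTTTGGTTGGTT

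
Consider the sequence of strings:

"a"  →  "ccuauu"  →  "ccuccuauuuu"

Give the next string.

ccuccuccuauuuuuu

Every step adds ccu to the front and uu to the end of the previous string.
One more step from ccuccuauuuu gives the answer.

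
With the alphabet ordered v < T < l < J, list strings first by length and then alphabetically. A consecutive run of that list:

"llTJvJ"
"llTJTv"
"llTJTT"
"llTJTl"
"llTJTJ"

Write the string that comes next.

llTJlv

Find the rightmost character of llTJTJ below J, bump it to the next letter, and reset everything to its right to v.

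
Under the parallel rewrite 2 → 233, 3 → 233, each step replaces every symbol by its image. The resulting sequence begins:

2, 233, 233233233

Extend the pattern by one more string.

233233233233233233233233233

Expanding 233233233: 2→233, 3→233, 3→233, 2→233, 3→233, 3→233, 2→233, 3→233, 3→233. Concatenated: 233 233 233 233 233 233 233 233 233.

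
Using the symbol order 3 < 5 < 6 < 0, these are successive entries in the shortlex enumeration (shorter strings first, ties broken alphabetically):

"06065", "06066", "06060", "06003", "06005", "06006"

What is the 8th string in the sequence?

Stepping forward 2 times from 06006: 06006 → 06000, then the target.

00333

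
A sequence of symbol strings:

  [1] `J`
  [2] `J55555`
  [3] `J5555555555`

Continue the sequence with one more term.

Each term is the previous one with 55555 appended.
Applying this once more to J5555555555:

J555555555555555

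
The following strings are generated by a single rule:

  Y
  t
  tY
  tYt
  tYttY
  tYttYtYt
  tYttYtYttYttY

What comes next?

tYttYtYttYttYtYttYtYt

Each term (from the third on) is the previous term followed by the one before it: term 3 = t·Y = tY.
So term 8 is tYttYtYttYttY·tYttYtYt.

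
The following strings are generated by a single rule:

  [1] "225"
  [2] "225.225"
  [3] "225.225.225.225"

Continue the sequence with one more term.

225.225.225.225.225.225.225.225

s(k+1) = s(k)·.·s(k) — each term doubles the last with '.' between the halves.
One more doubling of 225.225.225.225 gives the answer.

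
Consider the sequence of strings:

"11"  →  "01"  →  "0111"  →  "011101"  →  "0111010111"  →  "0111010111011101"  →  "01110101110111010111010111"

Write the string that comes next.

011101011101110101110101110111010111011101

This is a Fibonacci-style word recurrence s(k) = s(k−1)·s(k−2): e.g. 01·11 = 0111.
Continuing: 01110101110111010111010111 · 0111010111011101 gives term 8.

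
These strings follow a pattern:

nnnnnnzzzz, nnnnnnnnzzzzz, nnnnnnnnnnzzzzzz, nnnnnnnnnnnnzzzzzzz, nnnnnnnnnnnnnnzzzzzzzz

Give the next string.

nnnnnnnnnnnnnnnnzzzzzzzzz

Term n consists of 2n n's, followed by n+1 z's, where the shown terms are n = 3, 4, 5, 6, 7.
Setting n = 8 gives 16, 9 characters in each block.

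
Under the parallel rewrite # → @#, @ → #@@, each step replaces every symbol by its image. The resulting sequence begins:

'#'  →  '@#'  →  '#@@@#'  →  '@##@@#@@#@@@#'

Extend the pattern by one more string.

Applying the rule to each of the 13 symbols of @##@@#@@#@@@# gives the pieces #@@ @# @# #@@ #@@ @# #@@ #@@ @# #@@ #@@ #@@ @#, which concatenate to the answer.

#@@@#@##@@#@@@##@@#@@@##@@#@@#@@@#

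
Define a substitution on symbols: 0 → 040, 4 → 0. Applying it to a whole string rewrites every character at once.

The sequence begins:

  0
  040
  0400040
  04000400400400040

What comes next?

04000400400400040040004004000400400400040

Applying the rule to each of the 17 symbols of 04000400400400040 gives the pieces 040 0 040 040 040 0 040 040 0 040 040 0 040 040 040 0 040, which concatenate to the answer.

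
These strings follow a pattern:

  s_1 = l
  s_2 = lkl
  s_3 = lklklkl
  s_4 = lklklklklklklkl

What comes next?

lklklklklklklklklklklklklklklkl

Each string is two copies of the previous one joined by 'k'.
So the next term is two copies of lklklklklklklkl with 'k' between the halves.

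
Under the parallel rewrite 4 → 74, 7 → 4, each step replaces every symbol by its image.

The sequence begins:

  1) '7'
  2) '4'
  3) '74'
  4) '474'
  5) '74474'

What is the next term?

Expanding 74474: 7→4, 4→74, 4→74, 7→4, 4→74. Concatenated: 4 74 74 4 74.

47474474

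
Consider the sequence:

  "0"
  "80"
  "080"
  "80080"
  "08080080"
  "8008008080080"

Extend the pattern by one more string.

080800808008008080080

From term 3 onward, concatenate the second-to-last term with the last: 0·80 = 080, 80·080 = 80080, …
Continuing: 08080080 · 8008008080080 gives term 7.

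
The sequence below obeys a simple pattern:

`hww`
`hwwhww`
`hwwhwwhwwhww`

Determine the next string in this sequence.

hwwhwwhwwhwwhwwhwwhwwhww

Every step duplicates the string.
So the next term is two copies of hwwhwwhwwhww.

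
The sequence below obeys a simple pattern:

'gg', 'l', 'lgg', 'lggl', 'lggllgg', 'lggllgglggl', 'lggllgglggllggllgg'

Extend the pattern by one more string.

Each term (from the third on) is the previous term followed by the one before it: term 3 = l·gg = lgg.
Continuing: lggllgglggllggllgg · lggllgglggl gives term 8.

lggllgglggllggllgglggllgglggl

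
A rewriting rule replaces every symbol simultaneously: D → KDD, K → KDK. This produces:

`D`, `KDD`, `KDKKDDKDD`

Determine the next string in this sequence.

Rewriting each symbol of KDKKDDKDD: K→KDK, D→KDD, K→KDK, K→KDK, D→KDD, D→KDD, K→KDK, D→KDD, D→KDD, which concatenates to KDK KDD KDK KDK KDD KDD KDK KDD KDD.

KDKKDDKDKKDKKDDKDDKDKKDDKDD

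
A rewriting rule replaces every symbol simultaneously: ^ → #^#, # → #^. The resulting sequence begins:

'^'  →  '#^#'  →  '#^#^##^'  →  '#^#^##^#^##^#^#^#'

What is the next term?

#^#^##^#^##^#^#^##^#^##^#^#^##^#^##^#^##^

φ(#^#^##^#^##^#^#^#) expands symbol-by-symbol to #^ #^# #^ #^# #^ #^ #^# #^ #^# #^ #^ #^# #^ #^# #^ #^# #^; joining the 17 pieces gives the next term.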